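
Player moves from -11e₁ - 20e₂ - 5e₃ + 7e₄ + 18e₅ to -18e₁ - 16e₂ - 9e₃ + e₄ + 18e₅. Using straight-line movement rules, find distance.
10.8167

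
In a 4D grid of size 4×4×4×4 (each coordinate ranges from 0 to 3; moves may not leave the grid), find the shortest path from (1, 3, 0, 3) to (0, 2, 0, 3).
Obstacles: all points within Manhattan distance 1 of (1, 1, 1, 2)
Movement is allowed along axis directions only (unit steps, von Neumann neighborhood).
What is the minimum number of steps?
2
(one shortest path: (1, 3, 0, 3) → (0, 3, 0, 3) → (0, 2, 0, 3))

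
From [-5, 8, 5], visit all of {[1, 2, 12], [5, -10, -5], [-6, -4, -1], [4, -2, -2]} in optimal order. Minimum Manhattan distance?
70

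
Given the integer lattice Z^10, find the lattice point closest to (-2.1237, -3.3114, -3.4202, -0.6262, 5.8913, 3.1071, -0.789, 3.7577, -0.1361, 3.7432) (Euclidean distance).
(-2, -3, -3, -1, 6, 3, -1, 4, 0, 4)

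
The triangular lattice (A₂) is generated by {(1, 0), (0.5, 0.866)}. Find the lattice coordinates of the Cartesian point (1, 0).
b₁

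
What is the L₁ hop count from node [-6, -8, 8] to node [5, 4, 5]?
26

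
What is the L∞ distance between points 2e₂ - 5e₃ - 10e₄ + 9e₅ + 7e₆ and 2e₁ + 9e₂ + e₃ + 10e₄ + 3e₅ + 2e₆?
20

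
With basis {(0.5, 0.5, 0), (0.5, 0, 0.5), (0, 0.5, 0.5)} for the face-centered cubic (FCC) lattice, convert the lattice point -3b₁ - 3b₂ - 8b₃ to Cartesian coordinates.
(-3, -5.5, -5.5)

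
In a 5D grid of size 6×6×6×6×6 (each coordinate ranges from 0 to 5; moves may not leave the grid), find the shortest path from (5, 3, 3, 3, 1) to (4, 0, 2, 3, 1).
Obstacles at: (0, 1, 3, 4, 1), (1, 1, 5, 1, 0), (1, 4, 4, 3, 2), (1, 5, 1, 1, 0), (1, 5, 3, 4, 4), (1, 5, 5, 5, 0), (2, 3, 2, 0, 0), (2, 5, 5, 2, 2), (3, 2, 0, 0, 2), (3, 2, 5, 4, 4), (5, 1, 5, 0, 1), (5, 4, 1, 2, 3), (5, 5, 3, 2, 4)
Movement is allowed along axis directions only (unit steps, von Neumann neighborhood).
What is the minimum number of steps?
5
(one shortest path: (5, 3, 3, 3, 1) → (4, 3, 3, 3, 1) → (4, 2, 3, 3, 1) → (4, 1, 3, 3, 1) → (4, 0, 3, 3, 1) → (4, 0, 2, 3, 1))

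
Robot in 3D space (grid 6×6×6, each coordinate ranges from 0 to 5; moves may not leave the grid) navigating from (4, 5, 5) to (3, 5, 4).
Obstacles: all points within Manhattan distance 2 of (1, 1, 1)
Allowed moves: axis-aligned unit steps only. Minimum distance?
2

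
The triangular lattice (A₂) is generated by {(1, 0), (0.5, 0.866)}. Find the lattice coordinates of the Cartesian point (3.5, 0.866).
3b₁ + b₂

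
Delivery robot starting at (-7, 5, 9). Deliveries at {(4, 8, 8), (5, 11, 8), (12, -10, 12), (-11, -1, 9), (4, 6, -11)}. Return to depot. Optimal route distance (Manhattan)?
134
(one optimal route: (-7, 5, 9) → (-11, -1, 9) → (12, -10, 12) → (5, 11, 8) → (4, 8, 8) → (4, 6, -11) → (-7, 5, 9))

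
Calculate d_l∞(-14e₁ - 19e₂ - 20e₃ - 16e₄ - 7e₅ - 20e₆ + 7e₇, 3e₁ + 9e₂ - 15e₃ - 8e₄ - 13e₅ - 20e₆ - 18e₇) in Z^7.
28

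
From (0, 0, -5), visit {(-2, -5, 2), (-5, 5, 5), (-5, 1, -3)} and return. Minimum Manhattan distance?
50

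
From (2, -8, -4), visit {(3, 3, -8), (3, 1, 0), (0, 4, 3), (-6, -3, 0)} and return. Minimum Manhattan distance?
68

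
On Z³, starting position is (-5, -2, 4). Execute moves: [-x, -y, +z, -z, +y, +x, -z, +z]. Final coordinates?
(-5, -2, 4)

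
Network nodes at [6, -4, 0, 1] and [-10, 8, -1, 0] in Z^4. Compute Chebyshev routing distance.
16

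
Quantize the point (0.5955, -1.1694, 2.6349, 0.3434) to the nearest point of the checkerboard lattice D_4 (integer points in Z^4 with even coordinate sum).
(0, -1, 3, 0)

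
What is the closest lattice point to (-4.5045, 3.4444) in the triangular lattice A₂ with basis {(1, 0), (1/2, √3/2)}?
(-5, 3.464)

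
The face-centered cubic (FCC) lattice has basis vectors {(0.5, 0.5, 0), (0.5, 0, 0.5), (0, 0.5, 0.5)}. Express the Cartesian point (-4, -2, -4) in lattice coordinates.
-2b₁ - 6b₂ - 2b₃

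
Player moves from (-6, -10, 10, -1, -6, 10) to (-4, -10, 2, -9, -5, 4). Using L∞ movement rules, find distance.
8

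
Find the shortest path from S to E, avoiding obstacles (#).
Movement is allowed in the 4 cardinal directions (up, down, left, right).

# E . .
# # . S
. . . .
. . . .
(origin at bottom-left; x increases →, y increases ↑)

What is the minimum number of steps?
3
(one shortest path: (3, 2) → (2, 2) → (2, 3) → (1, 3))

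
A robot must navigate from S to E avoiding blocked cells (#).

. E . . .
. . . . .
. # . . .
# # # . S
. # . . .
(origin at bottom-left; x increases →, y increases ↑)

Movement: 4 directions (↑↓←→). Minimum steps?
6
(one shortest path: (4, 1) → (3, 1) → (3, 2) → (2, 2) → (2, 3) → (1, 3) → (1, 4))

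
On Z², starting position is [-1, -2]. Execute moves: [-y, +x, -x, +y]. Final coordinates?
(-1, -2)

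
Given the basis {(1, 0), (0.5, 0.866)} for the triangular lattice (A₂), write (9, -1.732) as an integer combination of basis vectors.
10b₁ - 2b₂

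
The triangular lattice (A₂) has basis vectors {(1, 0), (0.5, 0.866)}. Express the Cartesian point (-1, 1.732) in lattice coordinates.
-2b₁ + 2b₂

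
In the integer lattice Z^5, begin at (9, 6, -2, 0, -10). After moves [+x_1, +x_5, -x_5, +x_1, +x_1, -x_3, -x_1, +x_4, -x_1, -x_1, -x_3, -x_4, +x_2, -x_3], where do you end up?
(9, 7, -5, 0, -10)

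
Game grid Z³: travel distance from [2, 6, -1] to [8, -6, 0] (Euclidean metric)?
13.4536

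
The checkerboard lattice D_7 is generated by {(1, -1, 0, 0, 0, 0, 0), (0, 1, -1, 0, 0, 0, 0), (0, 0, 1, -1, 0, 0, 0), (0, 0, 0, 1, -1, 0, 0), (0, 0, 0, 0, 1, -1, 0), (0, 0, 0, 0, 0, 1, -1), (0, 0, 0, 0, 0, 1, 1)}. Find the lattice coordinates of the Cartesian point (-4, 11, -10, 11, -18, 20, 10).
-4b₁ + 7b₂ - 3b₃ + 8b₄ - 10b₅ + 10b₇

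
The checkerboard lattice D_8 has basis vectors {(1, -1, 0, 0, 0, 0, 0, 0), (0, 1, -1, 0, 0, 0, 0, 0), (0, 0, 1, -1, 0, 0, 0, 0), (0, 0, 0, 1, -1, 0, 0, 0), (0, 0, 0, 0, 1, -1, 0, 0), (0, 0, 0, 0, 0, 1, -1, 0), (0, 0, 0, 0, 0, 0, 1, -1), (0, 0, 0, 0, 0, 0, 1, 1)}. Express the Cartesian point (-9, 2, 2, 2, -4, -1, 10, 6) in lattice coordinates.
-9b₁ - 7b₂ - 5b₃ - 3b₄ - 7b₅ - 8b₆ - 2b₇ + 4b₈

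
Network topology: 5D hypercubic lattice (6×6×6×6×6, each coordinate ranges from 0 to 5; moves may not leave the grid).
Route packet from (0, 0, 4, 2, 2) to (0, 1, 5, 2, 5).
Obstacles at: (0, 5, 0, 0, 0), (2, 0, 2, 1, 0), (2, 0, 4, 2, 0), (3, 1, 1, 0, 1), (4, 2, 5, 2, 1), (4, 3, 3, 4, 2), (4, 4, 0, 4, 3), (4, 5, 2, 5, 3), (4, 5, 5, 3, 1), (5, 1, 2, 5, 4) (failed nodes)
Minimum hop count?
5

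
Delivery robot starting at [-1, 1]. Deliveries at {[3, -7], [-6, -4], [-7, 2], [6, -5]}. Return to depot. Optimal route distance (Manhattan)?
44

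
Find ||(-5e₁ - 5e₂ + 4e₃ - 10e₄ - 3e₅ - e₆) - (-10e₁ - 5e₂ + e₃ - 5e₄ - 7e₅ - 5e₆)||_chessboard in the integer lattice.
5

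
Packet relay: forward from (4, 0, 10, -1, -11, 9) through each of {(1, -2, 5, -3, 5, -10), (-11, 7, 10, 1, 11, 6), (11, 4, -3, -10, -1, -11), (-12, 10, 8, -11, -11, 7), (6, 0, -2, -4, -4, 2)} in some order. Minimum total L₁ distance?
194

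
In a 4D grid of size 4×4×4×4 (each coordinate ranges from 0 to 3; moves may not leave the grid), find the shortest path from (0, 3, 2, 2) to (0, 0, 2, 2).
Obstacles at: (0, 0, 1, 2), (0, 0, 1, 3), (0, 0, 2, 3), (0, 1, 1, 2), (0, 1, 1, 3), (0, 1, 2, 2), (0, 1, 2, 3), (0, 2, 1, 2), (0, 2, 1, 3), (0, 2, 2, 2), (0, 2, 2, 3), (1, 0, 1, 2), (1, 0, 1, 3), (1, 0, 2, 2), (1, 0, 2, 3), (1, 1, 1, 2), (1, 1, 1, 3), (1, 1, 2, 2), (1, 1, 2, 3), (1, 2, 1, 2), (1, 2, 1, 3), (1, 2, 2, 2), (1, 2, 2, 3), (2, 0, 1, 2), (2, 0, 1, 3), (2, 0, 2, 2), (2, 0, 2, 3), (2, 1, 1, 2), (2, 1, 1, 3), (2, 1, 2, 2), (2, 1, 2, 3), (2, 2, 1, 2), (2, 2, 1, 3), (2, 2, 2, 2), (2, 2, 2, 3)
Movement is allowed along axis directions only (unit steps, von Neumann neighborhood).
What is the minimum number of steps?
5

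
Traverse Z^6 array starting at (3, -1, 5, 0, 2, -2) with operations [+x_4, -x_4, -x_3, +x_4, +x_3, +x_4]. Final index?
(3, -1, 5, 2, 2, -2)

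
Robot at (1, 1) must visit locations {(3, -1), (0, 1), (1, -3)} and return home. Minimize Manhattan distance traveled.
14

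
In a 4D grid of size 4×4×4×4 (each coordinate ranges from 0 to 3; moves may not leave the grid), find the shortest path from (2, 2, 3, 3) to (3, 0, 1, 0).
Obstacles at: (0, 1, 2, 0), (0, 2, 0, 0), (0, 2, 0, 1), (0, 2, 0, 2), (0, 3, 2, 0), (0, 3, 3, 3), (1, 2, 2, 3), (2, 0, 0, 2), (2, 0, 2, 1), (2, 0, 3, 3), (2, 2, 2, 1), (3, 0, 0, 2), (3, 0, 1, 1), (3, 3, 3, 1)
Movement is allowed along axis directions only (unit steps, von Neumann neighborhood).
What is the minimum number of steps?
8
(one shortest path: (2, 2, 3, 3) → (3, 2, 3, 3) → (3, 1, 3, 3) → (3, 0, 3, 3) → (3, 0, 2, 3) → (3, 0, 2, 2) → (3, 0, 2, 1) → (3, 0, 2, 0) → (3, 0, 1, 0))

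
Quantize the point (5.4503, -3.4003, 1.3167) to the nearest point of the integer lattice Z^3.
(5, -3, 1)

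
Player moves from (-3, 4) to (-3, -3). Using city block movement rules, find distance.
7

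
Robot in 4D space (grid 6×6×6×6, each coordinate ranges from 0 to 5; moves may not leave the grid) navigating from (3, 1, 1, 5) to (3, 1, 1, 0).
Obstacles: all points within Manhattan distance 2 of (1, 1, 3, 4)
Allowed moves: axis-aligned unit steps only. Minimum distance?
5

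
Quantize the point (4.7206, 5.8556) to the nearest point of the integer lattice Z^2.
(5, 6)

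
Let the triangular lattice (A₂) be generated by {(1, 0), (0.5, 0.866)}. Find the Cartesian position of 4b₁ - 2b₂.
(3, -1.732)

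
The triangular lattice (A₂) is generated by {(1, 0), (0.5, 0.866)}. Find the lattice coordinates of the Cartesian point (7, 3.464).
5b₁ + 4b₂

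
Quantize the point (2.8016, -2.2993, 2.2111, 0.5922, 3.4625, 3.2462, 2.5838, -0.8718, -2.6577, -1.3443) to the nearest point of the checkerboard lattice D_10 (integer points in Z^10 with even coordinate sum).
(3, -2, 2, 1, 3, 3, 3, -1, -3, -1)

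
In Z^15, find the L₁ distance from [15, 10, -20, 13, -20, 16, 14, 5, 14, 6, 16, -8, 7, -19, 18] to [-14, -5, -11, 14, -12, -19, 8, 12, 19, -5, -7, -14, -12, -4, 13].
194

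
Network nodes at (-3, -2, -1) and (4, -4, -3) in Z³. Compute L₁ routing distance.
11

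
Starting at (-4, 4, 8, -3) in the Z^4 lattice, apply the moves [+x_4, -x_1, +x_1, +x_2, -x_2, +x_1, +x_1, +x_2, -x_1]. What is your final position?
(-3, 5, 8, -2)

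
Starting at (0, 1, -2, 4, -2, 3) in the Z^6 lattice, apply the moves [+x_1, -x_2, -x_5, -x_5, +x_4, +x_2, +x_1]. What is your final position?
(2, 1, -2, 5, -4, 3)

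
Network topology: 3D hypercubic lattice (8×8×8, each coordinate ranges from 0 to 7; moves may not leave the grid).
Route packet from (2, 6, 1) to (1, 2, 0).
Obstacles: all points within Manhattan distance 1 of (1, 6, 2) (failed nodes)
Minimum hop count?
6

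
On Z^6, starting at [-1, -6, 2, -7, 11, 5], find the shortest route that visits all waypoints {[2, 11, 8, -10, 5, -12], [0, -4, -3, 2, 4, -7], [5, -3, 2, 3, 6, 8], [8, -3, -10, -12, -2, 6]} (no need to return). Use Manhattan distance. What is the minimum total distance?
158
(one optimal route: (-1, -6, 2, -7, 11, 5) → (8, -3, -10, -12, -2, 6) → (5, -3, 2, 3, 6, 8) → (0, -4, -3, 2, 4, -7) → (2, 11, 8, -10, 5, -12))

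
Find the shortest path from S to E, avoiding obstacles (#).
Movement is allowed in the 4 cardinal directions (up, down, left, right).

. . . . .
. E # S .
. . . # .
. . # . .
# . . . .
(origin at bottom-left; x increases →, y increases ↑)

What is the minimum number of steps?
4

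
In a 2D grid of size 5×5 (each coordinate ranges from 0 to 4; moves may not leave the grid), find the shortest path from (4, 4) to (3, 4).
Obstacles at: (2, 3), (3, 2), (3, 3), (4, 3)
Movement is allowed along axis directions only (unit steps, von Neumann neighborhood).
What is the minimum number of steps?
1
(one shortest path: (4, 4) → (3, 4))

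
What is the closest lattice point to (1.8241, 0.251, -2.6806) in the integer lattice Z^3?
(2, 0, -3)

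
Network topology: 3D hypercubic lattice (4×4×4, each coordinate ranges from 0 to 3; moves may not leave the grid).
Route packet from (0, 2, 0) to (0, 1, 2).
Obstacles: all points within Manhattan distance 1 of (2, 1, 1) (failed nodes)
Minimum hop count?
3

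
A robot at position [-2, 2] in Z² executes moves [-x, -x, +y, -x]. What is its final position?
(-5, 3)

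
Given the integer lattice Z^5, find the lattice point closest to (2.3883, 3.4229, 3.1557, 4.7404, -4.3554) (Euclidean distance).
(2, 3, 3, 5, -4)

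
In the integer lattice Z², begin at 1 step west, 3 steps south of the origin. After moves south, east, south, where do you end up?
(0, -5)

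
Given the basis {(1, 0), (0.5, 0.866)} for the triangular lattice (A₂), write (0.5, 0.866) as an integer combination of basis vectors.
b₂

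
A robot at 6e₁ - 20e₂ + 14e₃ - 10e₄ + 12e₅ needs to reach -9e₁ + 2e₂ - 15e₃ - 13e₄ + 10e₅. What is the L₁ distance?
71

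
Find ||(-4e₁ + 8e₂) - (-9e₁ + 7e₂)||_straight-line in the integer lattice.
5.09902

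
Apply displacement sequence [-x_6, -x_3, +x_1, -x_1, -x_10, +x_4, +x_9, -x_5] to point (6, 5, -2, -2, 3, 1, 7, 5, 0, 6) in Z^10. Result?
(6, 5, -3, -1, 2, 0, 7, 5, 1, 5)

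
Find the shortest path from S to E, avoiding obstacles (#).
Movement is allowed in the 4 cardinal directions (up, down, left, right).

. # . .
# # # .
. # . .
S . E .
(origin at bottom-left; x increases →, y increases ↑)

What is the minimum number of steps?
2
(one shortest path: (0, 0) → (1, 0) → (2, 0))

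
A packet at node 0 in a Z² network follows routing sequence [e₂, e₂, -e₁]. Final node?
(-1, 2)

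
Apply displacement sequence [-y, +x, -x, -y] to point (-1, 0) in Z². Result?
(-1, -2)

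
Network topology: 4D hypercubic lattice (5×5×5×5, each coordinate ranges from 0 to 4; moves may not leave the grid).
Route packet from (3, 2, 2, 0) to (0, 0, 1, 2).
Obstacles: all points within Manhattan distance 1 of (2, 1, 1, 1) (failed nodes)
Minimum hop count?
8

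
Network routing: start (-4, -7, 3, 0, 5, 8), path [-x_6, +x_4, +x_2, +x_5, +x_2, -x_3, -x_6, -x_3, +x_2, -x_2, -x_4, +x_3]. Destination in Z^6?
(-4, -5, 2, 0, 6, 6)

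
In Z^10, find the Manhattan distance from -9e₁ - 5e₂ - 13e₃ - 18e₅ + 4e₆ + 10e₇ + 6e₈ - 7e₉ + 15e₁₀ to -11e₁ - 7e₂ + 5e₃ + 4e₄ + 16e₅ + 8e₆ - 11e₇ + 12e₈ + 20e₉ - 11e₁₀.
144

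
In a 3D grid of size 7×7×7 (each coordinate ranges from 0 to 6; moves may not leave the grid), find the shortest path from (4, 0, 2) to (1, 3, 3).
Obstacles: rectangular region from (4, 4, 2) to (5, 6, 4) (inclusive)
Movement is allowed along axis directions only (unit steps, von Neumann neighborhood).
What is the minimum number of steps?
7
(one shortest path: (4, 0, 2) → (3, 0, 2) → (2, 0, 2) → (1, 0, 2) → (1, 1, 2) → (1, 2, 2) → (1, 3, 2) → (1, 3, 3))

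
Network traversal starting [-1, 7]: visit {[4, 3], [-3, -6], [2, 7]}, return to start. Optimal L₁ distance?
40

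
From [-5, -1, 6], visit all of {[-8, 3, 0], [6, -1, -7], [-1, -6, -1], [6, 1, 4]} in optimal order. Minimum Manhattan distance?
61
(one optimal route: (-5, -1, 6) → (-8, 3, 0) → (-1, -6, -1) → (6, -1, -7) → (6, 1, 4))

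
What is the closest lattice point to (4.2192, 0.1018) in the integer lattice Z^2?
(4, 0)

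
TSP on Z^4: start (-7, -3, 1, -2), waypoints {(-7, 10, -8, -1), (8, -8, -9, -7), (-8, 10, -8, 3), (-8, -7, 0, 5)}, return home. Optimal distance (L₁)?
120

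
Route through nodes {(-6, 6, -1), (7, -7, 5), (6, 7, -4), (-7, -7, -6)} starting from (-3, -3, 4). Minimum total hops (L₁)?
74
(one optimal route: (-3, -3, 4) → (7, -7, 5) → (6, 7, -4) → (-6, 6, -1) → (-7, -7, -6))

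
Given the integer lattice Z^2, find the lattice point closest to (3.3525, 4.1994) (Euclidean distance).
(3, 4)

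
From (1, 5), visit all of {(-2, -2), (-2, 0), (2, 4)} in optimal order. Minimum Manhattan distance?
12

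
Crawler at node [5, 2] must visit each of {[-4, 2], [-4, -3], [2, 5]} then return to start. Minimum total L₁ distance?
34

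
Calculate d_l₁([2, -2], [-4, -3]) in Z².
7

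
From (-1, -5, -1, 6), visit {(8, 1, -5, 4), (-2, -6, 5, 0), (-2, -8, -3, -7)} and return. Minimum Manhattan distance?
84
(one optimal route: (-1, -5, -1, 6) → (8, 1, -5, 4) → (-2, -8, -3, -7) → (-2, -6, 5, 0) → (-1, -5, -1, 6))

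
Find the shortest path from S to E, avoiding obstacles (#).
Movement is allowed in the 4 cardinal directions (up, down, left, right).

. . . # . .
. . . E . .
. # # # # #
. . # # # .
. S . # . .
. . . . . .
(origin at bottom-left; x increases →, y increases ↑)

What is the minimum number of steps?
7
(one shortest path: (1, 1) → (0, 1) → (0, 2) → (0, 3) → (0, 4) → (1, 4) → (2, 4) → (3, 4))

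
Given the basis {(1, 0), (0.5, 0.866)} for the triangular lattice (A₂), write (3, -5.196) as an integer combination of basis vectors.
6b₁ - 6b₂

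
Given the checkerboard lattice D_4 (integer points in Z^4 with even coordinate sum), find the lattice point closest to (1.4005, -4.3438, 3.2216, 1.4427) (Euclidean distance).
(1, -4, 3, 2)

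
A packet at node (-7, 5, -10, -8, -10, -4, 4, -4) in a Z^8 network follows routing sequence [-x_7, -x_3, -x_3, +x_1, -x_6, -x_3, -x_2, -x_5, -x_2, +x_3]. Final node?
(-6, 3, -12, -8, -11, -5, 3, -4)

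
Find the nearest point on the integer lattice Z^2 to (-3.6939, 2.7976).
(-4, 3)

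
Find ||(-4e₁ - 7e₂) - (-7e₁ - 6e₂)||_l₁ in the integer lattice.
4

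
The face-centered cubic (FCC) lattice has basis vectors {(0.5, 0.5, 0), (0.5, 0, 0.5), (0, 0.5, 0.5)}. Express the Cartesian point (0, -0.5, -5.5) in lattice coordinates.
5b₁ - 5b₂ - 6b₃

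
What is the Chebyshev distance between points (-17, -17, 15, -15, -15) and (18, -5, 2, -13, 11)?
35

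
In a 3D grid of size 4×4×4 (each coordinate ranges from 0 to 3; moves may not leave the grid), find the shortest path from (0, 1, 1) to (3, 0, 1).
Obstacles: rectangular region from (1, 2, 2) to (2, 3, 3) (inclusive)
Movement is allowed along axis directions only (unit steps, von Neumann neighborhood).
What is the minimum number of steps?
4
(one shortest path: (0, 1, 1) → (1, 1, 1) → (2, 1, 1) → (3, 1, 1) → (3, 0, 1))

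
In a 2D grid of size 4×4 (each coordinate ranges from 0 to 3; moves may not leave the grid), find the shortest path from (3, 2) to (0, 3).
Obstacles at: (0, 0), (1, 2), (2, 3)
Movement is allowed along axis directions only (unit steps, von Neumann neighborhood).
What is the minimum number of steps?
6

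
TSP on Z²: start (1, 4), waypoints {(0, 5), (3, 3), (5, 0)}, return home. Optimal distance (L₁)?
20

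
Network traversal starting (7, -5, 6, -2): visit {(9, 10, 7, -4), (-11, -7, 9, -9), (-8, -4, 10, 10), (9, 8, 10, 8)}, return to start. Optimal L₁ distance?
124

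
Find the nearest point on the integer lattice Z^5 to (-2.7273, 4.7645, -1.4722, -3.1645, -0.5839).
(-3, 5, -1, -3, -1)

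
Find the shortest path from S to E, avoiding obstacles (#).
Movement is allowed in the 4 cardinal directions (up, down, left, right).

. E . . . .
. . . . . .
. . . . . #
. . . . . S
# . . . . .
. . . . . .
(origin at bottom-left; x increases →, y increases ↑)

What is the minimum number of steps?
7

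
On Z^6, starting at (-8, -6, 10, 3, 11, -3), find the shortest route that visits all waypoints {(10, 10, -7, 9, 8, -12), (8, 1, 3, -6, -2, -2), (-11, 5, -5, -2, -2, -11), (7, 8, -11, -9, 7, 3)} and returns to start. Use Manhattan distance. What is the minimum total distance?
240
(one optimal route: (-8, -6, 10, 3, 11, -3) → (8, 1, 3, -6, -2, -2) → (7, 8, -11, -9, 7, 3) → (10, 10, -7, 9, 8, -12) → (-11, 5, -5, -2, -2, -11) → (-8, -6, 10, 3, 11, -3))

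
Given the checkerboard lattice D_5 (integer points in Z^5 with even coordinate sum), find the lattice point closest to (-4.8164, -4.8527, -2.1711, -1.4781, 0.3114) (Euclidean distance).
(-5, -5, -2, -2, 0)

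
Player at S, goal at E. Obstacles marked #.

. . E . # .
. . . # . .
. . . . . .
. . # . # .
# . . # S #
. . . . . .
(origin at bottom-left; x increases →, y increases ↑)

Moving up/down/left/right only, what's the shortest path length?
10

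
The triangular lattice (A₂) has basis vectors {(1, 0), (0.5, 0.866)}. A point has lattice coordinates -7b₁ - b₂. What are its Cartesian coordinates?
(-7.5, -0.866)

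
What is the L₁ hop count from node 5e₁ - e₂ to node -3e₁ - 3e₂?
10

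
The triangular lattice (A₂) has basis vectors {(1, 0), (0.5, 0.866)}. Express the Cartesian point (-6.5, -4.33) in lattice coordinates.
-4b₁ - 5b₂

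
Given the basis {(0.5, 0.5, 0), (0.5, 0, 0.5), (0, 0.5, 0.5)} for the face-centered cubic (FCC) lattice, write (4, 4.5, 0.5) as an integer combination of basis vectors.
8b₁ + b₃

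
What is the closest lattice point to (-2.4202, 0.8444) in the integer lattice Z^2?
(-2, 1)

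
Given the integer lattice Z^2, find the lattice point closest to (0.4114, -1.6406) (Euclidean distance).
(0, -2)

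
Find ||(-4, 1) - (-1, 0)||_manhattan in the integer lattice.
4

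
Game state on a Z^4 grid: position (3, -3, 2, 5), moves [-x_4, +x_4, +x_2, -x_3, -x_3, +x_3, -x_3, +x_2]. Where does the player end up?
(3, -1, 0, 5)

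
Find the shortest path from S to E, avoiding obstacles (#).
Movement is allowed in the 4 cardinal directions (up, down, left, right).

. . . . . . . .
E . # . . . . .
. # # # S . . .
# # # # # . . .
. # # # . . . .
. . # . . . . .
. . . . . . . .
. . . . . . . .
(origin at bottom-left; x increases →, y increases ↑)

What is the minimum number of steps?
7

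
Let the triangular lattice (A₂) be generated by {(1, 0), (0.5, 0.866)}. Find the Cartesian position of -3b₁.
(-3, 0)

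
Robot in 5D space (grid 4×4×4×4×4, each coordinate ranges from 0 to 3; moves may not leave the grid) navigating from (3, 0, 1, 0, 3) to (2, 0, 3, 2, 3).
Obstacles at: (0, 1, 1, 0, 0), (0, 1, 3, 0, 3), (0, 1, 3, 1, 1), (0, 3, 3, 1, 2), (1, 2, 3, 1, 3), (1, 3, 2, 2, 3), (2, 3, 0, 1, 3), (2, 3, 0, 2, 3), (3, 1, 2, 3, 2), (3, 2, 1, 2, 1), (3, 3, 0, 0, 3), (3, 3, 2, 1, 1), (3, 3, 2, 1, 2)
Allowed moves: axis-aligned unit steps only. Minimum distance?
5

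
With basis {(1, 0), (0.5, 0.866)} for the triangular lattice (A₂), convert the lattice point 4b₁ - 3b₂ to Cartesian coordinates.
(2.5, -2.598)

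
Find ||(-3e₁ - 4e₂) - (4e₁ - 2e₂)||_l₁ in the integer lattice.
9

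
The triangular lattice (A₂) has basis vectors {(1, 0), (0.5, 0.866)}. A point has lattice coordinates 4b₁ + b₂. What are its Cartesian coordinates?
(4.5, 0.866)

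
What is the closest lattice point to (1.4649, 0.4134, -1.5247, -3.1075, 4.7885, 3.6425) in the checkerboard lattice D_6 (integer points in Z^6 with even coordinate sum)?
(1, 0, -1, -3, 5, 4)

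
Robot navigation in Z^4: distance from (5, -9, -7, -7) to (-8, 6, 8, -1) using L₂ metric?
25.593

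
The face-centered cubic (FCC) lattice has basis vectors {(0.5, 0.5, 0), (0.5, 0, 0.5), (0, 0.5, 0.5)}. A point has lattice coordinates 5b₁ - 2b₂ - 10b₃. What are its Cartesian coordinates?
(1.5, -2.5, -6)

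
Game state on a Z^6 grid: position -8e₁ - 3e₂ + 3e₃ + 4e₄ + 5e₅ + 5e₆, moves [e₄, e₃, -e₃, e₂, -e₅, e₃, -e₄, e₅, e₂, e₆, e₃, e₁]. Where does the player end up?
(-7, -1, 5, 4, 5, 6)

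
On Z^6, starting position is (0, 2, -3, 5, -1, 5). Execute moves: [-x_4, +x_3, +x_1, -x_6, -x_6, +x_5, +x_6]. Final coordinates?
(1, 2, -2, 4, 0, 4)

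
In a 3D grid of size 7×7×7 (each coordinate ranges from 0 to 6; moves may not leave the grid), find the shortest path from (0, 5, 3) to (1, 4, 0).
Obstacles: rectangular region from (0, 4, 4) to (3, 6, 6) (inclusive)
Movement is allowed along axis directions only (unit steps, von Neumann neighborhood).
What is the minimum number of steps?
5
(one shortest path: (0, 5, 3) → (1, 5, 3) → (1, 4, 3) → (1, 4, 2) → (1, 4, 1) → (1, 4, 0))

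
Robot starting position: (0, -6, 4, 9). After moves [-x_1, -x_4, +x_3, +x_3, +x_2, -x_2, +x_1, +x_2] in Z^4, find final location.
(0, -5, 6, 8)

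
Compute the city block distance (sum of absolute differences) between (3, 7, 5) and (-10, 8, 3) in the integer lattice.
16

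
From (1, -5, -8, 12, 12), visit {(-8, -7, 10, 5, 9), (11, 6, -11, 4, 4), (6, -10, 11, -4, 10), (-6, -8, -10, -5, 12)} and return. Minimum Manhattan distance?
190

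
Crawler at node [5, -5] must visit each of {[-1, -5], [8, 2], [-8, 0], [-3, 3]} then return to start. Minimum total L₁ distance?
48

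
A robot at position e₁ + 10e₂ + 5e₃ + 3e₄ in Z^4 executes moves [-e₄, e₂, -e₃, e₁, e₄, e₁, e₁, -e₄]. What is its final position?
(4, 11, 4, 2)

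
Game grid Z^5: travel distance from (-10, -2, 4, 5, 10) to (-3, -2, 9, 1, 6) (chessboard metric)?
7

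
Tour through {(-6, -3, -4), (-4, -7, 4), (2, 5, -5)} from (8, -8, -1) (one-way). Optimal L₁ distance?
49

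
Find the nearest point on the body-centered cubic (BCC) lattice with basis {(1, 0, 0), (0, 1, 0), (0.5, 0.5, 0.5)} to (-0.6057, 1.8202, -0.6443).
(-0.5, 1.5, -0.5)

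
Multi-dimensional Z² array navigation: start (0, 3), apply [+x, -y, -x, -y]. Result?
(0, 1)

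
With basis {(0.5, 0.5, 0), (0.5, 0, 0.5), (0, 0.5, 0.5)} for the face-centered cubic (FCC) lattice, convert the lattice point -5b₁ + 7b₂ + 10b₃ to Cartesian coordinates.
(1, 2.5, 8.5)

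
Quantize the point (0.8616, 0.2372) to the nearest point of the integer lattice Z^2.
(1, 0)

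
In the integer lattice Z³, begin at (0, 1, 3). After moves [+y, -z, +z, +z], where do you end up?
(0, 2, 4)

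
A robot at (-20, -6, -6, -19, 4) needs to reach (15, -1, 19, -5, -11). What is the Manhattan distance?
94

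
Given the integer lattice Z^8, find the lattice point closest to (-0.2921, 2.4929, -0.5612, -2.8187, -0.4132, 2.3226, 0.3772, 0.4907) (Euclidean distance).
(0, 2, -1, -3, 0, 2, 0, 0)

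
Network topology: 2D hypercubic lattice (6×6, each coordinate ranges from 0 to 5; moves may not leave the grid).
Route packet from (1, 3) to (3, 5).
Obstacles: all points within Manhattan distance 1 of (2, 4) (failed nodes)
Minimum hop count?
8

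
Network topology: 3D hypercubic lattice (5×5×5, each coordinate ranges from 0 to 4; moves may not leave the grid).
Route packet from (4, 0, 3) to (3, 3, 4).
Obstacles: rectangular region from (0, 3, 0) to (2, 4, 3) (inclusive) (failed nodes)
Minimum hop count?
5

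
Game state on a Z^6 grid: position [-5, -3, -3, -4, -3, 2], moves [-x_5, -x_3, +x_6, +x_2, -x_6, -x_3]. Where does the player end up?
(-5, -2, -5, -4, -4, 2)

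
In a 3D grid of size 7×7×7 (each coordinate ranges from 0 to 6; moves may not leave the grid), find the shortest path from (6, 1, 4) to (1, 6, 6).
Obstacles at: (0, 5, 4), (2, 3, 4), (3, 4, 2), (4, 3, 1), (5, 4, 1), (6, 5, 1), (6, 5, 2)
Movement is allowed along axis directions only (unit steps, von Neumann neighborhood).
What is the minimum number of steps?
12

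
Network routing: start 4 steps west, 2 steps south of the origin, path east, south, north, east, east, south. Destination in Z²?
(-1, -3)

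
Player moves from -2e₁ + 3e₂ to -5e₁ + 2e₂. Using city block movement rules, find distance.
4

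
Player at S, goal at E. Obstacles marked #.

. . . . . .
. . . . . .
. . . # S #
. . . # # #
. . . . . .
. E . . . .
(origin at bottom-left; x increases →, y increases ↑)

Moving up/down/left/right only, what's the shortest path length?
8
(one shortest path: (4, 3) → (4, 4) → (3, 4) → (2, 4) → (1, 4) → (1, 3) → (1, 2) → (1, 1) → (1, 0))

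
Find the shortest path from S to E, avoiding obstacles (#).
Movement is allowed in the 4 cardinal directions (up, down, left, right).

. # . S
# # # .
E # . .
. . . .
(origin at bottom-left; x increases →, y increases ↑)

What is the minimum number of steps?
7
(one shortest path: (3, 3) → (3, 2) → (3, 1) → (2, 1) → (2, 0) → (1, 0) → (0, 0) → (0, 1))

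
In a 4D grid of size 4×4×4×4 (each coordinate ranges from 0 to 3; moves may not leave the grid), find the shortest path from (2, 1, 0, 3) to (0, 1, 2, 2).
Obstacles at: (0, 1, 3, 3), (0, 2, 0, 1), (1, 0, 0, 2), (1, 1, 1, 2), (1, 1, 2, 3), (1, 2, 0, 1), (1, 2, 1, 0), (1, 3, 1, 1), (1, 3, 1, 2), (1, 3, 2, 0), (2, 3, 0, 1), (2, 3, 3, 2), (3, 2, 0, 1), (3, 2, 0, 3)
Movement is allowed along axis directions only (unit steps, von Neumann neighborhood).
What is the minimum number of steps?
5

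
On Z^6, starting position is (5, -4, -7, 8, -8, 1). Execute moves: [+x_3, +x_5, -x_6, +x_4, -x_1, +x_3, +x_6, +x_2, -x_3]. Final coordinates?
(4, -3, -6, 9, -7, 1)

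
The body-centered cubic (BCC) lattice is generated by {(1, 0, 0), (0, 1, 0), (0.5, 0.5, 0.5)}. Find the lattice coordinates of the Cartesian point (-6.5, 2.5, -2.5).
-4b₁ + 5b₂ - 5b₃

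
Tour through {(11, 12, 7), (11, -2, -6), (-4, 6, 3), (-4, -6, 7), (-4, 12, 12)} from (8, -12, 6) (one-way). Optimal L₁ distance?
97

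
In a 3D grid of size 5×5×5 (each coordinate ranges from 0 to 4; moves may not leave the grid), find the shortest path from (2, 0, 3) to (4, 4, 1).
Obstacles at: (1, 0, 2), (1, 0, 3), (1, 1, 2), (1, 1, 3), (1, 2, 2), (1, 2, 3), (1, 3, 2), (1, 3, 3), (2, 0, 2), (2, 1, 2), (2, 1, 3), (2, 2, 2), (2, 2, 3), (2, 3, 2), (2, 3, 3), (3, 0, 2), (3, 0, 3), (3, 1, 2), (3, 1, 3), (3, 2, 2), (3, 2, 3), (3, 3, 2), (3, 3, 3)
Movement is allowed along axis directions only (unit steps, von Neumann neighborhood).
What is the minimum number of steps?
10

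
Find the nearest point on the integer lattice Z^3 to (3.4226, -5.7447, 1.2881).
(3, -6, 1)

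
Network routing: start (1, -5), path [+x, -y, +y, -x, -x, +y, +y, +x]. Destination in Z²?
(1, -3)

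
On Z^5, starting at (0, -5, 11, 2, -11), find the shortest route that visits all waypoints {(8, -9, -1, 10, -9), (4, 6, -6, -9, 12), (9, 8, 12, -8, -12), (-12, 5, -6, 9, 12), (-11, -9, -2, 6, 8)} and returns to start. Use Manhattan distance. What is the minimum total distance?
220
(one optimal route: (0, -5, 11, 2, -11) → (8, -9, -1, 10, -9) → (-11, -9, -2, 6, 8) → (-12, 5, -6, 9, 12) → (4, 6, -6, -9, 12) → (9, 8, 12, -8, -12) → (0, -5, 11, 2, -11))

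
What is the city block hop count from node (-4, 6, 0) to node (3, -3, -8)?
24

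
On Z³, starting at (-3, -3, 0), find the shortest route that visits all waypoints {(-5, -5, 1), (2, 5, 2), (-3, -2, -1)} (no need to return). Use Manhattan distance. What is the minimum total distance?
27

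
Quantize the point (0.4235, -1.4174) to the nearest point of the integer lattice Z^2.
(0, -1)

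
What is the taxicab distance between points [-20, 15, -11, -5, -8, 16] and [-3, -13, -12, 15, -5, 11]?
74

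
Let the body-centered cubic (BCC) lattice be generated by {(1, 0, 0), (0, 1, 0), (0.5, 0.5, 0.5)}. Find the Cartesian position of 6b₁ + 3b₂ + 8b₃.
(10, 7, 4)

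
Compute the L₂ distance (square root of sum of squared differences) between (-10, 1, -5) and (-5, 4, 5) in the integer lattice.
11.5758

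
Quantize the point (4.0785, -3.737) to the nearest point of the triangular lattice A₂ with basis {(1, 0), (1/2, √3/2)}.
(4, -3.464)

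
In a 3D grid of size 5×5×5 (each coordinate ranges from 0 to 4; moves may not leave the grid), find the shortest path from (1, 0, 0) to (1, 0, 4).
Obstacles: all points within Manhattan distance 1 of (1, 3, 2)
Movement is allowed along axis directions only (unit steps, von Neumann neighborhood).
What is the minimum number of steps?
4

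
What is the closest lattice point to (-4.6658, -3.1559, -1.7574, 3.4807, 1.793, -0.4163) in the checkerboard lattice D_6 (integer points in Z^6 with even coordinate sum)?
(-5, -3, -2, 4, 2, 0)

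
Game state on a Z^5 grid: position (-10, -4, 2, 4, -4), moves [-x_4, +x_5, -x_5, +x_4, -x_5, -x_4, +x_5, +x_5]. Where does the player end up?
(-10, -4, 2, 3, -3)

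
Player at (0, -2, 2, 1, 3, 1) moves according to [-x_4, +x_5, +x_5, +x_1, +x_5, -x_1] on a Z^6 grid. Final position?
(0, -2, 2, 0, 6, 1)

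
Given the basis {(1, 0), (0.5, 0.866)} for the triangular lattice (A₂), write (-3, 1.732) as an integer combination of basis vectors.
-4b₁ + 2b₂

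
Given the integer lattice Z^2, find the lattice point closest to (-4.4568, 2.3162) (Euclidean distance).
(-4, 2)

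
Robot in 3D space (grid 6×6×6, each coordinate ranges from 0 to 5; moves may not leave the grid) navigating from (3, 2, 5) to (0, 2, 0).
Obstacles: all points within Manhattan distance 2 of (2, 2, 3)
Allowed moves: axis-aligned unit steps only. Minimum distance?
10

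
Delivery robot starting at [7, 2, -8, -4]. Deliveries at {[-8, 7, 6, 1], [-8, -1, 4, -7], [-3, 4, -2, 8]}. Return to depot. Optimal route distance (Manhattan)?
104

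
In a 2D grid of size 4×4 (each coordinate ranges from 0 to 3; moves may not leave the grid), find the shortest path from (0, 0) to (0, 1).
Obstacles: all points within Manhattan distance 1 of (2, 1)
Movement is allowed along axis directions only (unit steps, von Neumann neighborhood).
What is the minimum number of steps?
1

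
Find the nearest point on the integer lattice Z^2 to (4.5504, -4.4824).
(5, -4)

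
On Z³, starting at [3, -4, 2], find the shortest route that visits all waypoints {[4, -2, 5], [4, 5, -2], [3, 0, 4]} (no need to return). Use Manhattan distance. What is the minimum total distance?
22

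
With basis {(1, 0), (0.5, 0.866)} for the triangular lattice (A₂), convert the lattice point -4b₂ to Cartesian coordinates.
(-2, -3.464)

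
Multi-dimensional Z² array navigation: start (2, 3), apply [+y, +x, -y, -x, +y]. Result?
(2, 4)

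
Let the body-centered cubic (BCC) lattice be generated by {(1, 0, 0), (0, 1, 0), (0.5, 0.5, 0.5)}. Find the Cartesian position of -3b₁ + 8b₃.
(1, 4, 4)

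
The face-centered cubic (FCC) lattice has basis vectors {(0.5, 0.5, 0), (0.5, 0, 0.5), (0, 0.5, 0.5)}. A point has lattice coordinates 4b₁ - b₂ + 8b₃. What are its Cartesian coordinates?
(1.5, 6, 3.5)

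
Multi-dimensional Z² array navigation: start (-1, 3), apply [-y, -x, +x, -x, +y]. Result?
(-2, 3)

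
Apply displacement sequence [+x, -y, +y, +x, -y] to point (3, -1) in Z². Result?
(5, -2)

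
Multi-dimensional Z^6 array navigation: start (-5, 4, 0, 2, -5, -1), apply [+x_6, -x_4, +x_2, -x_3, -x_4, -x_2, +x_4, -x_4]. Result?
(-5, 4, -1, 0, -5, 0)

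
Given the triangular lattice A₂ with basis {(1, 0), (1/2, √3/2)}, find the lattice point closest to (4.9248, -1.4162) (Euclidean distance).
(5, -1.732)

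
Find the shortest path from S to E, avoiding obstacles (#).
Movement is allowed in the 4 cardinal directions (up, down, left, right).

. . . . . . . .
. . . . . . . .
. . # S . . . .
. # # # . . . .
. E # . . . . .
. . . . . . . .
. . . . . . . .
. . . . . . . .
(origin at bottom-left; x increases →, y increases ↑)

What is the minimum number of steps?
8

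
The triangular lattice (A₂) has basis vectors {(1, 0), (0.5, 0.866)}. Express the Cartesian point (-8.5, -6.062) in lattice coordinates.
-5b₁ - 7b₂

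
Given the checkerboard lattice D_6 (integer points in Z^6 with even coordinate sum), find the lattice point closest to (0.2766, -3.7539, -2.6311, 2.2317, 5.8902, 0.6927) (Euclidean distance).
(0, -4, -3, 2, 6, 1)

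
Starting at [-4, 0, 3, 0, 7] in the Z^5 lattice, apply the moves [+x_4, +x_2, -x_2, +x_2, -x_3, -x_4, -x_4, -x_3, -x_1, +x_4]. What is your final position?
(-5, 1, 1, 0, 7)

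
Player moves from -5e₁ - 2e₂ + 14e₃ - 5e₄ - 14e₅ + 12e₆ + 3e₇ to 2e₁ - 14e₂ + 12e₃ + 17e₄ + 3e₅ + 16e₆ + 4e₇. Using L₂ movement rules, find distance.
31.4166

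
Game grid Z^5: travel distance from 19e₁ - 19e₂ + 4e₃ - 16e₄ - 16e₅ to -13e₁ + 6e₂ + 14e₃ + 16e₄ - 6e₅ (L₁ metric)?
109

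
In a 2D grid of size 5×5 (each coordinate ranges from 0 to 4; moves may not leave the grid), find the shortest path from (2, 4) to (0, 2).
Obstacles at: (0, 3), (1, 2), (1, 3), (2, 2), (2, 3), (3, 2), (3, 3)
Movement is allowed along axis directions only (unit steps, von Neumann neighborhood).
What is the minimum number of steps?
10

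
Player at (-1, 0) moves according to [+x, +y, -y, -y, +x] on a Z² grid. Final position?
(1, -1)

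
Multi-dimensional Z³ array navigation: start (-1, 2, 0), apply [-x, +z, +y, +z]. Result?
(-2, 3, 2)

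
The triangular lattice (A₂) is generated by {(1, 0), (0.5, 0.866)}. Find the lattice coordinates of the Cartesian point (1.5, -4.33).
4b₁ - 5b₂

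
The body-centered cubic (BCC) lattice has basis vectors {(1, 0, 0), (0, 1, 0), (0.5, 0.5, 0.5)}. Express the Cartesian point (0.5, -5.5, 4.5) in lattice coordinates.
-4b₁ - 10b₂ + 9b₃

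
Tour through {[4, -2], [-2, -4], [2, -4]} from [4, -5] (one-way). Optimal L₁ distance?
11
(one optimal route: (4, -5) → (4, -2) → (2, -4) → (-2, -4))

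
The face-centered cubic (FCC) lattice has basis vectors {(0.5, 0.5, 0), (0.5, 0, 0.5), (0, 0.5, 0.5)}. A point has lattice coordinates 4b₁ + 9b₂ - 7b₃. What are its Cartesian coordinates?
(6.5, -1.5, 1)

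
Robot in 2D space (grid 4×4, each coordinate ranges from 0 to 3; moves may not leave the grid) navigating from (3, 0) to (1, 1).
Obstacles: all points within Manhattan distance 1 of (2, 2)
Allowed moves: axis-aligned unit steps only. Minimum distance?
3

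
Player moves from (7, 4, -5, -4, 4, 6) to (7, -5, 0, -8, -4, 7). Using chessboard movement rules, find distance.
9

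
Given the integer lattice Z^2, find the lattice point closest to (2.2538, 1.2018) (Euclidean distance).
(2, 1)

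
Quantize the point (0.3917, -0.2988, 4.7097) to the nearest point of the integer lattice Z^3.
(0, 0, 5)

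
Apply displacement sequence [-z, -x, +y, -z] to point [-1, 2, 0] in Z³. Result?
(-2, 3, -2)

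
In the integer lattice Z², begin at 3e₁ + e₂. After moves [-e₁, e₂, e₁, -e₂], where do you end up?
(3, 1)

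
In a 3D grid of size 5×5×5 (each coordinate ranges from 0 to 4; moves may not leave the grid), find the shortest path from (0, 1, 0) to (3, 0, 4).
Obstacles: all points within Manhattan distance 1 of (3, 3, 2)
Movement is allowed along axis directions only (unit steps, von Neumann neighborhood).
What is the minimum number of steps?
8
(one shortest path: (0, 1, 0) → (1, 1, 0) → (2, 1, 0) → (3, 1, 0) → (3, 0, 0) → (3, 0, 1) → (3, 0, 2) → (3, 0, 3) → (3, 0, 4))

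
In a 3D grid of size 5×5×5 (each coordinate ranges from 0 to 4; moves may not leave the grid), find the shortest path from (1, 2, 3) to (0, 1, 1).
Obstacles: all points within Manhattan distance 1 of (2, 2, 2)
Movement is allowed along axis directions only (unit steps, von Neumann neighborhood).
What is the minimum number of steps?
4
(one shortest path: (1, 2, 3) → (0, 2, 3) → (0, 1, 3) → (0, 1, 2) → (0, 1, 1))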